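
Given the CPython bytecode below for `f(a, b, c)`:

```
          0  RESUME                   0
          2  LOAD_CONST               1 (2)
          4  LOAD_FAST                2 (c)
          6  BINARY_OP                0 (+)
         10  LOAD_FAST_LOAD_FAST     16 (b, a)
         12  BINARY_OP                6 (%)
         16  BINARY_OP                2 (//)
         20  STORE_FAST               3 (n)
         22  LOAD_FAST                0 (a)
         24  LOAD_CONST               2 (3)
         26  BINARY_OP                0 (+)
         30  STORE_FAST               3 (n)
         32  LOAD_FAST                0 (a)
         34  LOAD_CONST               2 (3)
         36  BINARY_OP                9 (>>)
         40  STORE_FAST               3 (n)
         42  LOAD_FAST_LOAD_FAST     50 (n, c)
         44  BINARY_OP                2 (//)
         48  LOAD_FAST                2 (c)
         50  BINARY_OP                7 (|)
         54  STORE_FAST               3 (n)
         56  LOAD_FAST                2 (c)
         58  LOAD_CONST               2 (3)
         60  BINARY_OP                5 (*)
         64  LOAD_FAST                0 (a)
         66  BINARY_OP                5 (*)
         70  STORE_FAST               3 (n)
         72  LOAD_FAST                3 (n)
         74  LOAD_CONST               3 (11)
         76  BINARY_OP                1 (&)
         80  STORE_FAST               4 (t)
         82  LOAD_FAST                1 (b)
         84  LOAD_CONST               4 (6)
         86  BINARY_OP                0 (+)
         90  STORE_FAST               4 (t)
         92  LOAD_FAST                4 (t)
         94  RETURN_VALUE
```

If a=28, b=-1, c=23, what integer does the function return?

LOAD_CONST → push 2. Stack: [2]
LOAD_FAST c → push 23. Stack: [2, 23]
BINARY_OP + → 2 + 23 = 25. Stack: [25]
LOAD_FAST_LOAD_FAST b,a → push -1,28. Stack: [25, -1, 28]
BINARY_OP % → -1 % 28 = 27. Stack: [25, 27]
BINARY_OP // → 25 // 27 = 0. Stack: [0]
STORE_FAST n → n=0. Stack: []
LOAD_FAST a → push 28. Stack: [28]
LOAD_CONST → push 3. Stack: [28, 3]
BINARY_OP + → 28 + 3 = 31. Stack: [31]
STORE_FAST n → n=31. Stack: []
LOAD_FAST a → push 28. Stack: [28]
LOAD_CONST → push 3. Stack: [28, 3]
BINARY_OP >> → 28 >> 3 = 3. Stack: [3]
STORE_FAST n → n=3. Stack: []
LOAD_FAST_LOAD_FAST n,c → push 3,23. Stack: [3, 23]
BINARY_OP // → 3 // 23 = 0. Stack: [0]
LOAD_FAST c → push 23. Stack: [0, 23]
BINARY_OP | → 0 | 23 = 23. Stack: [23]
STORE_FAST n → n=23. Stack: []
LOAD_FAST c → push 23. Stack: [23]
LOAD_CONST → push 3. Stack: [23, 3]
BINARY_OP * → 23 * 3 = 69. Stack: [69]
LOAD_FAST a → push 28. Stack: [69, 28]
BINARY_OP * → 69 * 28 = 1932. Stack: [1932]
STORE_FAST n → n=1932. Stack: []
LOAD_FAST n → push 1932. Stack: [1932]
LOAD_CONST → push 11. Stack: [1932, 11]
BINARY_OP & → 1932 & 11 = 8. Stack: [8]
STORE_FAST t → t=8. Stack: []
LOAD_FAST b → push -1. Stack: [-1]
LOAD_CONST → push 6. Stack: [-1, 6]
BINARY_OP + → -1 + 6 = 5. Stack: [5]
STORE_FAST t → t=5. Stack: []
LOAD_FAST t → push 5. Stack: [5]
RETURN_VALUE → return 5.

5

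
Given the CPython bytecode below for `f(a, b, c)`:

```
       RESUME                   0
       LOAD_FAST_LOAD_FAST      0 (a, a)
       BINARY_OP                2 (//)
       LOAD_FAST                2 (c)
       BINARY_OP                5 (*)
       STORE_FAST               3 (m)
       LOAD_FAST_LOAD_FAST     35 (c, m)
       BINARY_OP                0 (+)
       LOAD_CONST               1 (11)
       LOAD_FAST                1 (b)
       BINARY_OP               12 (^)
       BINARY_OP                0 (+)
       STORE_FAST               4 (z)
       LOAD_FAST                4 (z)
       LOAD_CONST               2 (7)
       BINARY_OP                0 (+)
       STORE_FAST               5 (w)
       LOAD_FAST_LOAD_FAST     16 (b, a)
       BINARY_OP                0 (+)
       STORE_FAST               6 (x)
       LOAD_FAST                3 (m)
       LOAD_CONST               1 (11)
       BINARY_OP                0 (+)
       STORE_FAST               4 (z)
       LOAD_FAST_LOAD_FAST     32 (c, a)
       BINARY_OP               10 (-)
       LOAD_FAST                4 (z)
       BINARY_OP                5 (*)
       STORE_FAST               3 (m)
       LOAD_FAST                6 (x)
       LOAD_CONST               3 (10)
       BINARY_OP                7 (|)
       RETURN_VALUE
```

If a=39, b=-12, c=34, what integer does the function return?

LOAD_FAST_LOAD_FAST a,a → push 39,39. Stack: [39, 39]
BINARY_OP // → 39 // 39 = 1. Stack: [1]
LOAD_FAST c → push 34. Stack: [1, 34]
BINARY_OP * → 1 * 34 = 34. Stack: [34]
STORE_FAST m → m=34. Stack: []
LOAD_FAST_LOAD_FAST c,m → push 34,34. Stack: [34, 34]
BINARY_OP + → 34 + 34 = 68. Stack: [68]
LOAD_CONST → push 11. Stack: [68, 11]
LOAD_FAST b → push -12. Stack: [68, 11, -12]
BINARY_OP ^ → 11 ^ -12 = -1. Stack: [68, -1]
BINARY_OP + → 68 + -1 = 67. Stack: [67]
STORE_FAST z → z=67. Stack: []
LOAD_FAST z → push 67. Stack: [67]
LOAD_CONST → push 7. Stack: [67, 7]
BINARY_OP + → 67 + 7 = 74. Stack: [74]
STORE_FAST w → w=74. Stack: []
LOAD_FAST_LOAD_FAST b,a → push -12,39. Stack: [-12, 39]
BINARY_OP + → -12 + 39 = 27. Stack: [27]
STORE_FAST x → x=27. Stack: []
LOAD_FAST m → push 34. Stack: [34]
LOAD_CONST → push 11. Stack: [34, 11]
BINARY_OP + → 34 + 11 = 45. Stack: [45]
STORE_FAST z → z=45. Stack: []
LOAD_FAST_LOAD_FAST c,a → push 34,39. Stack: [34, 39]
BINARY_OP - → 34 - 39 = -5. Stack: [-5]
LOAD_FAST z → push 45. Stack: [-5, 45]
BINARY_OP * → -5 * 45 = -225. Stack: [-225]
STORE_FAST m → m=-225. Stack: []
LOAD_FAST x → push 27. Stack: [27]
LOAD_CONST → push 10. Stack: [27, 10]
BINARY_OP | → 27 | 10 = 27. Stack: [27]
RETURN_VALUE → return 27.

27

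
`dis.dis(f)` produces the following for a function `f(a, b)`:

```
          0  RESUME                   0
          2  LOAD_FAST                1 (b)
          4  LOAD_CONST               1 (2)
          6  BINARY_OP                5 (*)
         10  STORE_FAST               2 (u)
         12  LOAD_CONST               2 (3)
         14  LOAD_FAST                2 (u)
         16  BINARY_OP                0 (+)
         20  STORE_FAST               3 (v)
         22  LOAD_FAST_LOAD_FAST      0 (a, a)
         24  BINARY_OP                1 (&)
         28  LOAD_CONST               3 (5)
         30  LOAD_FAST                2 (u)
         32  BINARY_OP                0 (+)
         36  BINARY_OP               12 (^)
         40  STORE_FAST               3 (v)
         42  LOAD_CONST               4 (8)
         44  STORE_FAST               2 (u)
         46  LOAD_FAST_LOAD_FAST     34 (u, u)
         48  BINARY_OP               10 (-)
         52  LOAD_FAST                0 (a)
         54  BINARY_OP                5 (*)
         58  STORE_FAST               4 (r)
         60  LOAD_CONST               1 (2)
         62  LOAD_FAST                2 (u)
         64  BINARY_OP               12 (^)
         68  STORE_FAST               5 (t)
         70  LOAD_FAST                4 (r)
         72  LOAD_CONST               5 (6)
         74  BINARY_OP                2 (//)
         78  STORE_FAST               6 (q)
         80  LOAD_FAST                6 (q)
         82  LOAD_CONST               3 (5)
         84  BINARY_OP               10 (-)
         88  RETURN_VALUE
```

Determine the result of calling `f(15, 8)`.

-5

LOAD_FAST b → push 8. Stack: [8]
LOAD_CONST → push 2. Stack: [8, 2]
BINARY_OP * → 8 * 2 = 16. Stack: [16]
STORE_FAST u → u=16. Stack: []
LOAD_CONST → push 3. Stack: [3]
LOAD_FAST u → push 16. Stack: [3, 16]
BINARY_OP + → 3 + 16 = 19. Stack: [19]
STORE_FAST v → v=19. Stack: []
LOAD_FAST_LOAD_FAST a,a → push 15,15. Stack: [15, 15]
BINARY_OP & → 15 & 15 = 15. Stack: [15]
LOAD_CONST → push 5. Stack: [15, 5]
LOAD_FAST u → push 16. Stack: [15, 5, 16]
BINARY_OP + → 5 + 16 = 21. Stack: [15, 21]
BINARY_OP ^ → 15 ^ 21 = 26. Stack: [26]
STORE_FAST v → v=26. Stack: []
LOAD_CONST → push 8. Stack: [8]
STORE_FAST u → u=8. Stack: []
LOAD_FAST_LOAD_FAST u,u → push 8,8. Stack: [8, 8]
BINARY_OP - → 8 - 8 = 0. Stack: [0]
LOAD_FAST a → push 15. Stack: [0, 15]
BINARY_OP * → 0 * 15 = 0. Stack: [0]
STORE_FAST r → r=0. Stack: []
LOAD_CONST → push 2. Stack: [2]
LOAD_FAST u → push 8. Stack: [2, 8]
BINARY_OP ^ → 2 ^ 8 = 10. Stack: [10]
STORE_FAST t → t=10. Stack: []
LOAD_FAST r → push 0. Stack: [0]
LOAD_CONST → push 6. Stack: [0, 6]
BINARY_OP // → 0 // 6 = 0. Stack: [0]
STORE_FAST q → q=0. Stack: []
LOAD_FAST q → push 0. Stack: [0]
LOAD_CONST → push 5. Stack: [0, 5]
BINARY_OP - → 0 - 5 = -5. Stack: [-5]
RETURN_VALUE → return -5.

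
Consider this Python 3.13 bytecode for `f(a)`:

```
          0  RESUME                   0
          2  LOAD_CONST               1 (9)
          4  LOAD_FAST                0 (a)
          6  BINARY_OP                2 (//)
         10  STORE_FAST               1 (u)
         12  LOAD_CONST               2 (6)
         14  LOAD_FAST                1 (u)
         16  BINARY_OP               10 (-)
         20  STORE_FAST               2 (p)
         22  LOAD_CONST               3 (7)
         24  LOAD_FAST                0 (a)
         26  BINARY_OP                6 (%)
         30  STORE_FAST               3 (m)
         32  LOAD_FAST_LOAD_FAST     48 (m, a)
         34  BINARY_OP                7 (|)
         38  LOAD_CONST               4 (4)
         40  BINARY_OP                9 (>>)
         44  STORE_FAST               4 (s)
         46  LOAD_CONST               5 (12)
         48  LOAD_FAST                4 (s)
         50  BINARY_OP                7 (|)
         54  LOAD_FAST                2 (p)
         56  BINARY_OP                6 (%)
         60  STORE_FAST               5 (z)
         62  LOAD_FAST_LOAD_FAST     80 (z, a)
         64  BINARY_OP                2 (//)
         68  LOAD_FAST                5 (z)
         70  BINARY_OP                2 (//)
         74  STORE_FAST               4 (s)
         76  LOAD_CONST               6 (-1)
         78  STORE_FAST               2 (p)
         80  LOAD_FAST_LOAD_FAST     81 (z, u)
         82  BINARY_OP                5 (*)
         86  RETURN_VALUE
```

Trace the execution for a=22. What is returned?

0

LOAD_CONST → push 9. Stack: [9]
LOAD_FAST a → push 22. Stack: [9, 22]
BINARY_OP // → 9 // 22 = 0. Stack: [0]
STORE_FAST u → u=0. Stack: []
LOAD_CONST → push 6. Stack: [6]
LOAD_FAST u → push 0. Stack: [6, 0]
BINARY_OP - → 6 - 0 = 6. Stack: [6]
STORE_FAST p → p=6. Stack: []
LOAD_CONST → push 7. Stack: [7]
LOAD_FAST a → push 22. Stack: [7, 22]
BINARY_OP % → 7 % 22 = 7. Stack: [7]
STORE_FAST m → m=7. Stack: []
LOAD_FAST_LOAD_FAST m,a → push 7,22. Stack: [7, 22]
BINARY_OP | → 7 | 22 = 23. Stack: [23]
LOAD_CONST → push 4. Stack: [23, 4]
BINARY_OP >> → 23 >> 4 = 1. Stack: [1]
STORE_FAST s → s=1. Stack: []
LOAD_CONST → push 12. Stack: [12]
LOAD_FAST s → push 1. Stack: [12, 1]
BINARY_OP | → 12 | 1 = 13. Stack: [13]
LOAD_FAST p → push 6. Stack: [13, 6]
BINARY_OP % → 13 % 6 = 1. Stack: [1]
STORE_FAST z → z=1. Stack: []
LOAD_FAST_LOAD_FAST z,a → push 1,22. Stack: [1, 22]
BINARY_OP // → 1 // 22 = 0. Stack: [0]
LOAD_FAST z → push 1. Stack: [0, 1]
BINARY_OP // → 0 // 1 = 0. Stack: [0]
STORE_FAST s → s=0. Stack: []
LOAD_CONST → push -1. Stack: [-1]
STORE_FAST p → p=-1. Stack: []
LOAD_FAST_LOAD_FAST z,u → push 1,0. Stack: [1, 0]
BINARY_OP * → 1 * 0 = 0. Stack: [0]
RETURN_VALUE → return 0.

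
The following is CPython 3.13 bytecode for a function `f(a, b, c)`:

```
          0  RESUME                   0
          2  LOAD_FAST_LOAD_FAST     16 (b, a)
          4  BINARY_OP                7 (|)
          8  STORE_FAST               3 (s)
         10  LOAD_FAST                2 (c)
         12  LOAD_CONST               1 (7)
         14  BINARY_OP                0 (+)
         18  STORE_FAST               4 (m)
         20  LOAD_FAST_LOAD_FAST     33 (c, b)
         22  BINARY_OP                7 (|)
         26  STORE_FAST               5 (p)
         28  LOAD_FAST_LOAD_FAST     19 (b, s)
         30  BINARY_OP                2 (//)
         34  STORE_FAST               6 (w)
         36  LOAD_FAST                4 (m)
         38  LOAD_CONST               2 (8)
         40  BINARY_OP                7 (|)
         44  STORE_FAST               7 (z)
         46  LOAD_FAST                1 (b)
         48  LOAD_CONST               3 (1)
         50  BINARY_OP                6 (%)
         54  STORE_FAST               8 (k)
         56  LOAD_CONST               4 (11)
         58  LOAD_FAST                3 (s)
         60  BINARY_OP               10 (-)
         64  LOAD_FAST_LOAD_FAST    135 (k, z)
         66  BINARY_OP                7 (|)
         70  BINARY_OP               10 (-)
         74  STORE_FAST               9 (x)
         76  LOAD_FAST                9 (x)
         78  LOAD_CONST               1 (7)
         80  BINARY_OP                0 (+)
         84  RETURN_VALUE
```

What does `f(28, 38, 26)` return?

-85

LOAD_FAST_LOAD_FAST b,a → push 38,28. Stack: [38, 28]
BINARY_OP | → 38 | 28 = 62. Stack: [62]
STORE_FAST s → s=62. Stack: []
LOAD_FAST c → push 26. Stack: [26]
LOAD_CONST → push 7. Stack: [26, 7]
BINARY_OP + → 26 + 7 = 33. Stack: [33]
STORE_FAST m → m=33. Stack: []
LOAD_FAST_LOAD_FAST c,b → push 26,38. Stack: [26, 38]
BINARY_OP | → 26 | 38 = 62. Stack: [62]
STORE_FAST p → p=62. Stack: []
LOAD_FAST_LOAD_FAST b,s → push 38,62. Stack: [38, 62]
BINARY_OP // → 38 // 62 = 0. Stack: [0]
STORE_FAST w → w=0. Stack: []
LOAD_FAST m → push 33. Stack: [33]
LOAD_CONST → push 8. Stack: [33, 8]
BINARY_OP | → 33 | 8 = 41. Stack: [41]
STORE_FAST z → z=41. Stack: []
LOAD_FAST b → push 38. Stack: [38]
LOAD_CONST → push 1. Stack: [38, 1]
BINARY_OP % → 38 % 1 = 0. Stack: [0]
STORE_FAST k → k=0. Stack: []
LOAD_CONST → push 11. Stack: [11]
LOAD_FAST s → push 62. Stack: [11, 62]
BINARY_OP - → 11 - 62 = -51. Stack: [-51]
LOAD_FAST_LOAD_FAST k,z → push 0,41. Stack: [-51, 0, 41]
BINARY_OP | → 0 | 41 = 41. Stack: [-51, 41]
BINARY_OP - → -51 - 41 = -92. Stack: [-92]
STORE_FAST x → x=-92. Stack: []
LOAD_FAST x → push -92. Stack: [-92]
LOAD_CONST → push 7. Stack: [-92, 7]
BINARY_OP + → -92 + 7 = -85. Stack: [-85]
RETURN_VALUE → return -85.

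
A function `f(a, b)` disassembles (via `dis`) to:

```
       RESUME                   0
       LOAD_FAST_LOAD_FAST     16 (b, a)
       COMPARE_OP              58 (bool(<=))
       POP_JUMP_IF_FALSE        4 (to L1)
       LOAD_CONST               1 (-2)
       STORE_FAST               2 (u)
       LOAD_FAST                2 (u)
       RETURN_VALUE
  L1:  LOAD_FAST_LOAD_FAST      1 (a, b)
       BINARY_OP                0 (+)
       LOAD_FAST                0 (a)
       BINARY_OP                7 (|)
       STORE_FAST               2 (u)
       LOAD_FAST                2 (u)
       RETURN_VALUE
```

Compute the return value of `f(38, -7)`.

LOAD_FAST_LOAD_FAST b,a → push -7,38. Stack: [-7, 38]
COMPARE_OP bool(<=) → -7 vs 38 = True. Stack: [True]
POP_JUMP_IF_FALSE → pop True; no jump. Stack: []
LOAD_CONST → push -2. Stack: [-2]
STORE_FAST u → u=-2. Stack: []
LOAD_FAST u → push -2. Stack: [-2]
RETURN_VALUE → return -2.

-2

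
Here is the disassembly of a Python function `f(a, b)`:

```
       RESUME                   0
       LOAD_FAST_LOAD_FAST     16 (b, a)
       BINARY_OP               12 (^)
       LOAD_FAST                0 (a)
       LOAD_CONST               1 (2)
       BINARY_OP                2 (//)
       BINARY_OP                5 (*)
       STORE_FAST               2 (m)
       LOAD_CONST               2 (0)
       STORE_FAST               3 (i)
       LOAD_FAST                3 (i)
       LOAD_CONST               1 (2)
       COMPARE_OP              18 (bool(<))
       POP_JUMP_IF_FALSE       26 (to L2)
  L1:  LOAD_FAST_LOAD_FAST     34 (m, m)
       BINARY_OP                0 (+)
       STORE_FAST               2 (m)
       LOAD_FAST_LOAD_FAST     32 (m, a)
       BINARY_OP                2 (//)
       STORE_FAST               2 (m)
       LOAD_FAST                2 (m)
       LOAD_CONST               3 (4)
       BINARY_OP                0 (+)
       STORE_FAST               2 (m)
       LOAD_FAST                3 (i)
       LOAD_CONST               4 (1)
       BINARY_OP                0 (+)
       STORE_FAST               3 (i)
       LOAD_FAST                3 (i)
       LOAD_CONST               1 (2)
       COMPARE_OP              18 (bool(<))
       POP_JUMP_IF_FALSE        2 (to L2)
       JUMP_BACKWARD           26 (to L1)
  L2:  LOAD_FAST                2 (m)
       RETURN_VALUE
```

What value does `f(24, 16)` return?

LOAD_FAST_LOAD_FAST b,a → push 16,24. Stack: [16, 24]
BINARY_OP ^ → 16 ^ 24 = 8. Stack: [8]
LOAD_FAST a → push 24. Stack: [8, 24]
LOAD_CONST → push 2. Stack: [8, 24, 2]
BINARY_OP // → 24 // 2 = 12. Stack: [8, 12]
BINARY_OP * → 8 * 12 = 96. Stack: [96]
STORE_FAST m → m=96. Stack: []
LOAD_CONST → push 0. Stack: [0]
STORE_FAST i → i=0. Stack: []
LOAD_FAST i → push 0. Stack: [0]
LOAD_CONST → push 2. Stack: [0, 2]
COMPARE_OP bool(<) → 0 vs 2 = True. Stack: [True]
POP_JUMP_IF_FALSE → pop True; no jump. Stack: []
LOAD_FAST_LOAD_FAST m,m → push 96,96. Stack: [96, 96]
BINARY_OP + → 96 + 96 = 192. Stack: [192]
STORE_FAST m → m=192. Stack: []
LOAD_FAST_LOAD_FAST m,a → push 192,24. Stack: [192, 24]
BINARY_OP // → 192 // 24 = 8. Stack: [8]
STORE_FAST m → m=8. Stack: []
LOAD_FAST m → push 8. Stack: [8]
LOAD_CONST → push 4. Stack: [8, 4]
BINARY_OP + → 8 + 4 = 12. Stack: [12]
STORE_FAST m → m=12. Stack: []
LOAD_FAST i → push 0. Stack: [0]
LOAD_CONST → push 1. Stack: [0, 1]
BINARY_OP + → 0 + 1 = 1. Stack: [1]
STORE_FAST i → i=1. Stack: []
LOAD_FAST i → push 1. Stack: [1]
LOAD_CONST → push 2. Stack: [1, 2]
COMPARE_OP bool(<) → 1 vs 2 = True. Stack: [True]
POP_JUMP_IF_FALSE → pop True; no jump. Stack: []
LOAD_FAST_LOAD_FAST m,m → push 12,12. Stack: [12, 12]
BINARY_OP + → 12 + 12 = 24. Stack: [24]
STORE_FAST m → m=24. Stack: []
LOAD_FAST_LOAD_FAST m,a → push 24,24. Stack: [24, 24]
BINARY_OP // → 24 // 24 = 1. Stack: [1]
STORE_FAST m → m=1. Stack: []
LOAD_FAST m → push 1. Stack: [1]
LOAD_CONST → push 4. Stack: [1, 4]
BINARY_OP + → 1 + 4 = 5. Stack: [5]
STORE_FAST m → m=5. Stack: []
LOAD_FAST i → push 1. Stack: [1]
LOAD_CONST → push 1. Stack: [1, 1]
BINARY_OP + → 1 + 1 = 2. Stack: [2]
STORE_FAST i → i=2. Stack: []
LOAD_FAST i → push 2. Stack: [2]
LOAD_CONST → push 2. Stack: [2, 2]
COMPARE_OP bool(<) → 2 vs 2 = False. Stack: [False]
POP_JUMP_IF_FALSE → pop False; jump. Stack: []
LOAD_FAST m → push 5. Stack: [5]
RETURN_VALUE → return 5.

5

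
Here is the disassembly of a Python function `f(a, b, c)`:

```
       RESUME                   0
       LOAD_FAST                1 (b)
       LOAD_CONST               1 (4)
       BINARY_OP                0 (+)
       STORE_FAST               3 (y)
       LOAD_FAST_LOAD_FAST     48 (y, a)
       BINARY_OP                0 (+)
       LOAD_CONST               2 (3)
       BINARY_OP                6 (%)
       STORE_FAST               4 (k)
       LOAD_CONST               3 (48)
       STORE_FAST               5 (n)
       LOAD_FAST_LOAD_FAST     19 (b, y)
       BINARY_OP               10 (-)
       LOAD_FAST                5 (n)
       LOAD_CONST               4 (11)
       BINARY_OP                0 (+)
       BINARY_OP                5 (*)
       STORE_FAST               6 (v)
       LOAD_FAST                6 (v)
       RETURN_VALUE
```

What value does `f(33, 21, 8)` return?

-236

LOAD_FAST b → push 21. Stack: [21]
LOAD_CONST → push 4. Stack: [21, 4]
BINARY_OP + → 21 + 4 = 25. Stack: [25]
STORE_FAST y → y=25. Stack: []
LOAD_FAST_LOAD_FAST y,a → push 25,33. Stack: [25, 33]
BINARY_OP + → 25 + 33 = 58. Stack: [58]
LOAD_CONST → push 3. Stack: [58, 3]
BINARY_OP % → 58 % 3 = 1. Stack: [1]
STORE_FAST k → k=1. Stack: []
LOAD_CONST → push 48. Stack: [48]
STORE_FAST n → n=48. Stack: []
LOAD_FAST_LOAD_FAST b,y → push 21,25. Stack: [21, 25]
BINARY_OP - → 21 - 25 = -4. Stack: [-4]
LOAD_FAST n → push 48. Stack: [-4, 48]
LOAD_CONST → push 11. Stack: [-4, 48, 11]
BINARY_OP + → 48 + 11 = 59. Stack: [-4, 59]
BINARY_OP * → -4 * 59 = -236. Stack: [-236]
STORE_FAST v → v=-236. Stack: []
LOAD_FAST v → push -236. Stack: [-236]
RETURN_VALUE → return -236.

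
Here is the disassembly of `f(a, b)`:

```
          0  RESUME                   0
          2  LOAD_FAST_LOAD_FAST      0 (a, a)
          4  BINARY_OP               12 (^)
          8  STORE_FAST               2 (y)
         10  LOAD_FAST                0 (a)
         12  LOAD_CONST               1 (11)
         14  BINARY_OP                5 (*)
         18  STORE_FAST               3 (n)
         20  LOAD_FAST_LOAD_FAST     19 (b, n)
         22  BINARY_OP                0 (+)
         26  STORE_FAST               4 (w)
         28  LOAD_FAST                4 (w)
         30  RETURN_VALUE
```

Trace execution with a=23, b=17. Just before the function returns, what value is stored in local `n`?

LOAD_FAST_LOAD_FAST a,a → push 23,23. Stack: [23, 23]
BINARY_OP ^ → 23 ^ 23 = 0. Stack: [0]
STORE_FAST y → y=0. Stack: []
LOAD_FAST a → push 23. Stack: [23]
LOAD_CONST → push 11. Stack: [23, 11]
BINARY_OP * → 23 * 11 = 253. Stack: [253]
STORE_FAST n → n=253. Stack: []
LOAD_FAST_LOAD_FAST b,n → push 17,253. Stack: [17, 253]
BINARY_OP + → 17 + 253 = 270. Stack: [270]
STORE_FAST w → w=270. Stack: []
LOAD_FAST w → push 270. Stack: [270]
RETURN_VALUE → return 270.

253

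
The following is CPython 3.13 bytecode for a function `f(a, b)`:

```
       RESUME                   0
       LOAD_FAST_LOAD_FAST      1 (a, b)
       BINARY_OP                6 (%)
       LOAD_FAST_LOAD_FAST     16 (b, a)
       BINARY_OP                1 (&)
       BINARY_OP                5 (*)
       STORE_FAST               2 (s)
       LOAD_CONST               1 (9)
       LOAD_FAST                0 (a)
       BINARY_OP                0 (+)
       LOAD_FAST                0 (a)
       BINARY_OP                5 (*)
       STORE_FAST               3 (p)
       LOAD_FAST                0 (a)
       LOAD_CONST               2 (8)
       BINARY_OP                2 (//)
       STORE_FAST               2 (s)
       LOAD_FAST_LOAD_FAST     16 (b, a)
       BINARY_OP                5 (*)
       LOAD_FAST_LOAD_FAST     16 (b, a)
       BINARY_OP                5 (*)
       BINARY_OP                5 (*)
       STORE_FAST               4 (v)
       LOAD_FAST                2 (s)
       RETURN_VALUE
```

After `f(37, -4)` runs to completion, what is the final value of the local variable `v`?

LOAD_FAST_LOAD_FAST a,b → push 37,-4. Stack: [37, -4]
BINARY_OP % → 37 % -4 = -3. Stack: [-3]
LOAD_FAST_LOAD_FAST b,a → push -4,37. Stack: [-3, -4, 37]
BINARY_OP & → -4 & 37 = 36. Stack: [-3, 36]
BINARY_OP * → -3 * 36 = -108. Stack: [-108]
STORE_FAST s → s=-108. Stack: []
LOAD_CONST → push 9. Stack: [9]
LOAD_FAST a → push 37. Stack: [9, 37]
BINARY_OP + → 9 + 37 = 46. Stack: [46]
LOAD_FAST a → push 37. Stack: [46, 37]
BINARY_OP * → 46 * 37 = 1702. Stack: [1702]
STORE_FAST p → p=1702. Stack: []
LOAD_FAST a → push 37. Stack: [37]
LOAD_CONST → push 8. Stack: [37, 8]
BINARY_OP // → 37 // 8 = 4. Stack: [4]
STORE_FAST s → s=4. Stack: []
LOAD_FAST_LOAD_FAST b,a → push -4,37. Stack: [-4, 37]
BINARY_OP * → -4 * 37 = -148. Stack: [-148]
LOAD_FAST_LOAD_FAST b,a → push -4,37. Stack: [-148, -4, 37]
BINARY_OP * → -4 * 37 = -148. Stack: [-148, -148]
BINARY_OP * → -148 * -148 = 21904. Stack: [21904]
STORE_FAST v → v=21904. Stack: []
LOAD_FAST s → push 4. Stack: [4]
RETURN_VALUE → return 4.

21904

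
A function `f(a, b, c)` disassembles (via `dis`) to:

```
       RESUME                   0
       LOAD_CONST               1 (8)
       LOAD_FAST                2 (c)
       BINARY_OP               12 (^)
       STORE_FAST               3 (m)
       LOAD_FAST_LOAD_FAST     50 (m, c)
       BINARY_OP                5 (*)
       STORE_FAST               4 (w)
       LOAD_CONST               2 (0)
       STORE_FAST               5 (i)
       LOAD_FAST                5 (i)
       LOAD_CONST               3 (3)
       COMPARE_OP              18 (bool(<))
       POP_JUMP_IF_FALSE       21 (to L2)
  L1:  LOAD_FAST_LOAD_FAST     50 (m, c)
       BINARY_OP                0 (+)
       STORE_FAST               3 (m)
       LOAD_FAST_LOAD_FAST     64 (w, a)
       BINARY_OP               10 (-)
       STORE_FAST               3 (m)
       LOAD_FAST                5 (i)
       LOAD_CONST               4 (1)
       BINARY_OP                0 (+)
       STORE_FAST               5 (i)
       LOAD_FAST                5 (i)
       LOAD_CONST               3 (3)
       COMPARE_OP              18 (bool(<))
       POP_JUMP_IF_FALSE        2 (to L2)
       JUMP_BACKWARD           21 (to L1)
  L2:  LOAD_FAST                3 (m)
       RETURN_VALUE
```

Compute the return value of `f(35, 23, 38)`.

1713

LOAD_CONST → push 8. Stack: [8]
LOAD_FAST c → push 38. Stack: [8, 38]
BINARY_OP ^ → 8 ^ 38 = 46. Stack: [46]
STORE_FAST m → m=46. Stack: []
LOAD_FAST_LOAD_FAST m,c → push 46,38. Stack: [46, 38]
BINARY_OP * → 46 * 38 = 1748. Stack: [1748]
STORE_FAST w → w=1748. Stack: []
LOAD_CONST → push 0. Stack: [0]
STORE_FAST i → i=0. Stack: []
LOAD_FAST i → push 0. Stack: [0]
LOAD_CONST → push 3. Stack: [0, 3]
COMPARE_OP bool(<) → 0 vs 3 = True. Stack: [True]
POP_JUMP_IF_FALSE → pop True; no jump. Stack: []
LOAD_FAST_LOAD_FAST m,c → push 46,38. Stack: [46, 38]
BINARY_OP + → 46 + 38 = 84. Stack: [84]
STORE_FAST m → m=84. Stack: []
LOAD_FAST_LOAD_FAST w,a → push 1748,35. Stack: [1748, 35]
BINARY_OP - → 1748 - 35 = 1713. Stack: [1713]
STORE_FAST m → m=1713. Stack: []
LOAD_FAST i → push 0. Stack: [0]
LOAD_CONST → push 1. Stack: [0, 1]
BINARY_OP + → 0 + 1 = 1. Stack: [1]
STORE_FAST i → i=1. Stack: []
LOAD_FAST i → push 1. Stack: [1]
LOAD_CONST → push 3. Stack: [1, 3]
COMPARE_OP bool(<) → 1 vs 3 = True. Stack: [True]
POP_JUMP_IF_FALSE → pop True; no jump. Stack: []
LOAD_FAST_LOAD_FAST m,c → push 1713,38. Stack: [1713, 38]
BINARY_OP + → 1713 + 38 = 1751. Stack: [1751]
STORE_FAST m → m=1751. Stack: []
LOAD_FAST_LOAD_FAST w,a → push 1748,35. Stack: [1748, 35]
BINARY_OP - → 1748 - 35 = 1713. Stack: [1713]
STORE_FAST m → m=1713. Stack: []
LOAD_FAST i → push 1. Stack: [1]
LOAD_CONST → push 1. Stack: [1, 1]
BINARY_OP + → 1 + 1 = 2. Stack: [2]
STORE_FAST i → i=2. Stack: []
LOAD_FAST i → push 2. Stack: [2]
LOAD_CONST → push 3. Stack: [2, 3]
COMPARE_OP bool(<) → 2 vs 3 = True. Stack: [True]
POP_JUMP_IF_FALSE → pop True; no jump. Stack: []
LOAD_FAST_LOAD_FAST m,c → push 1713,38. Stack: [1713, 38]
BINARY_OP + → 1713 + 38 = 1751. Stack: [1751]
STORE_FAST m → m=1751. Stack: []
LOAD_FAST_LOAD_FAST w,a → push 1748,35. Stack: [1748, 35]
BINARY_OP - → 1748 - 35 = 1713. Stack: [1713]
STORE_FAST m → m=1713. Stack: []
LOAD_FAST i → push 2. Stack: [2]
LOAD_CONST → push 1. Stack: [2, 1]
BINARY_OP + → 2 + 1 = 3. Stack: [3]
STORE_FAST i → i=3. Stack: []
LOAD_FAST i → push 3. Stack: [3]
LOAD_CONST → push 3. Stack: [3, 3]
COMPARE_OP bool(<) → 3 vs 3 = False. Stack: [False]
POP_JUMP_IF_FALSE → pop False; jump. Stack: []
LOAD_FAST m → push 1713. Stack: [1713]
RETURN_VALUE → return 1713.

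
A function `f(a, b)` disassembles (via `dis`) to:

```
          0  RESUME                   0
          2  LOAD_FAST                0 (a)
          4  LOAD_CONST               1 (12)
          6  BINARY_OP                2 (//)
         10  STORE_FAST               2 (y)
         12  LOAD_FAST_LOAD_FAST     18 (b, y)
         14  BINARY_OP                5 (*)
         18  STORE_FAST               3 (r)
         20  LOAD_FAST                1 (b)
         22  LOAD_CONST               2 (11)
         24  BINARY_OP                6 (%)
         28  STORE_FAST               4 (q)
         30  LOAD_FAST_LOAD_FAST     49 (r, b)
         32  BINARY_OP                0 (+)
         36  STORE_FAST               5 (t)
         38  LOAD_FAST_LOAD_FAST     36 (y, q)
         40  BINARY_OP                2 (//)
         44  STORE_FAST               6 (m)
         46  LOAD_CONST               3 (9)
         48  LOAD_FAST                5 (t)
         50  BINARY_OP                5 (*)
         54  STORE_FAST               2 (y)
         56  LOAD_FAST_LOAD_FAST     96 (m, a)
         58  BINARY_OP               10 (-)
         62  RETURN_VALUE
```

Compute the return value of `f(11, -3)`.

LOAD_FAST a → push 11. Stack: [11]
LOAD_CONST → push 12. Stack: [11, 12]
BINARY_OP // → 11 // 12 = 0. Stack: [0]
STORE_FAST y → y=0. Stack: []
LOAD_FAST_LOAD_FAST b,y → push -3,0. Stack: [-3, 0]
BINARY_OP * → -3 * 0 = 0. Stack: [0]
STORE_FAST r → r=0. Stack: []
LOAD_FAST b → push -3. Stack: [-3]
LOAD_CONST → push 11. Stack: [-3, 11]
BINARY_OP % → -3 % 11 = 8. Stack: [8]
STORE_FAST q → q=8. Stack: []
LOAD_FAST_LOAD_FAST r,b → push 0,-3. Stack: [0, -3]
BINARY_OP + → 0 + -3 = -3. Stack: [-3]
STORE_FAST t → t=-3. Stack: []
LOAD_FAST_LOAD_FAST y,q → push 0,8. Stack: [0, 8]
BINARY_OP // → 0 // 8 = 0. Stack: [0]
STORE_FAST m → m=0. Stack: []
LOAD_CONST → push 9. Stack: [9]
LOAD_FAST t → push -3. Stack: [9, -3]
BINARY_OP * → 9 * -3 = -27. Stack: [-27]
STORE_FAST y → y=-27. Stack: []
LOAD_FAST_LOAD_FAST m,a → push 0,11. Stack: [0, 11]
BINARY_OP - → 0 - 11 = -11. Stack: [-11]
RETURN_VALUE → return -11.

-11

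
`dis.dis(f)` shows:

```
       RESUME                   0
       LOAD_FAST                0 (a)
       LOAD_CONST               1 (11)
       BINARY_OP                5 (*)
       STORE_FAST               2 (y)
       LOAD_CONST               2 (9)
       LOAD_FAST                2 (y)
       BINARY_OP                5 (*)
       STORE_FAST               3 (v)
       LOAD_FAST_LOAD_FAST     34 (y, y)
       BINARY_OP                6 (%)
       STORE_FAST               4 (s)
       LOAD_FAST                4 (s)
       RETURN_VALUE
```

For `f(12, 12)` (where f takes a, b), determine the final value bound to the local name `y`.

LOAD_FAST a → push 12. Stack: [12]
LOAD_CONST → push 11. Stack: [12, 11]
BINARY_OP * → 12 * 11 = 132. Stack: [132]
STORE_FAST y → y=132. Stack: []
LOAD_CONST → push 9. Stack: [9]
LOAD_FAST y → push 132. Stack: [9, 132]
BINARY_OP * → 9 * 132 = 1188. Stack: [1188]
STORE_FAST v → v=1188. Stack: []
LOAD_FAST_LOAD_FAST y,y → push 132,132. Stack: [132, 132]
BINARY_OP % → 132 % 132 = 0. Stack: [0]
STORE_FAST s → s=0. Stack: []
LOAD_FAST s → push 0. Stack: [0]
RETURN_VALUE → return 0.

132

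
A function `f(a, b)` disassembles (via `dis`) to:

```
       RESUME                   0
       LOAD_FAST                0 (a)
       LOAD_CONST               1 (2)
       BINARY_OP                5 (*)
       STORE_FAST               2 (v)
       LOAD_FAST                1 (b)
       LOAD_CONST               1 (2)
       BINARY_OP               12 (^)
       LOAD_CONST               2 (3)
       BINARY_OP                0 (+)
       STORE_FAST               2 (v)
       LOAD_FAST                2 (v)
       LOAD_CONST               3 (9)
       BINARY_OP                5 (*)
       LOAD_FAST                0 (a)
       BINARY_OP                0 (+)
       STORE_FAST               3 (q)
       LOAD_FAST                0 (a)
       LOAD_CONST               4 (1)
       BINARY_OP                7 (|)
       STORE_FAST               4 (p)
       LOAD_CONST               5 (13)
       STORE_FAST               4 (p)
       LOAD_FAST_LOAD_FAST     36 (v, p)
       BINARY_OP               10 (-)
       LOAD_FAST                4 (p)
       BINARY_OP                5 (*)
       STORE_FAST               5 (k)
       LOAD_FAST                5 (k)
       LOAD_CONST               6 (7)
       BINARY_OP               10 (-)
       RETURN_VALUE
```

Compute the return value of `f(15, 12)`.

45

LOAD_FAST a → push 15. Stack: [15]
LOAD_CONST → push 2. Stack: [15, 2]
BINARY_OP * → 15 * 2 = 30. Stack: [30]
STORE_FAST v → v=30. Stack: []
LOAD_FAST b → push 12. Stack: [12]
LOAD_CONST → push 2. Stack: [12, 2]
BINARY_OP ^ → 12 ^ 2 = 14. Stack: [14]
LOAD_CONST → push 3. Stack: [14, 3]
BINARY_OP + → 14 + 3 = 17. Stack: [17]
STORE_FAST v → v=17. Stack: []
LOAD_FAST v → push 17. Stack: [17]
LOAD_CONST → push 9. Stack: [17, 9]
BINARY_OP * → 17 * 9 = 153. Stack: [153]
LOAD_FAST a → push 15. Stack: [153, 15]
BINARY_OP + → 153 + 15 = 168. Stack: [168]
STORE_FAST q → q=168. Stack: []
LOAD_FAST a → push 15. Stack: [15]
LOAD_CONST → push 1. Stack: [15, 1]
BINARY_OP | → 15 | 1 = 15. Stack: [15]
STORE_FAST p → p=15. Stack: []
LOAD_CONST → push 13. Stack: [13]
STORE_FAST p → p=13. Stack: []
LOAD_FAST_LOAD_FAST v,p → push 17,13. Stack: [17, 13]
BINARY_OP - → 17 - 13 = 4. Stack: [4]
LOAD_FAST p → push 13. Stack: [4, 13]
BINARY_OP * → 4 * 13 = 52. Stack: [52]
STORE_FAST k → k=52. Stack: []
LOAD_FAST k → push 52. Stack: [52]
LOAD_CONST → push 7. Stack: [52, 7]
BINARY_OP - → 52 - 7 = 45. Stack: [45]
RETURN_VALUE → return 45.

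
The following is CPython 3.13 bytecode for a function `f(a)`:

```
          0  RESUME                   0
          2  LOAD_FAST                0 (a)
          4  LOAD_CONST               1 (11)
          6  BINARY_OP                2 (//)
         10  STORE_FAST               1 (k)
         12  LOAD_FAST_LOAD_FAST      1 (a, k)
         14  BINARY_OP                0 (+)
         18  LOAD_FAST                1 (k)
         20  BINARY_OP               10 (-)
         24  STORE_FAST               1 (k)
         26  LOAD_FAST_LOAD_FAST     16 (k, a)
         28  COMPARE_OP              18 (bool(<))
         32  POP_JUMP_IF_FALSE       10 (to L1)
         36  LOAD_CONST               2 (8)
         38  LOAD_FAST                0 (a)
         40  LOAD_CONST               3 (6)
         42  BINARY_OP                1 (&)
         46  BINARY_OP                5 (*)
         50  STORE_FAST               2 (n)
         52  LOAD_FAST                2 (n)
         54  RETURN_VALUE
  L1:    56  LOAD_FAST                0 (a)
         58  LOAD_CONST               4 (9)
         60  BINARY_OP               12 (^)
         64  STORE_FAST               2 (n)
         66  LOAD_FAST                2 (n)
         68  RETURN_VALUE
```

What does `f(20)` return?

LOAD_FAST a → push 20. Stack: [20]
LOAD_CONST → push 11. Stack: [20, 11]
BINARY_OP // → 20 // 11 = 1. Stack: [1]
STORE_FAST k → k=1. Stack: []
LOAD_FAST_LOAD_FAST a,k → push 20,1. Stack: [20, 1]
BINARY_OP + → 20 + 1 = 21. Stack: [21]
LOAD_FAST k → push 1. Stack: [21, 1]
BINARY_OP - → 21 - 1 = 20. Stack: [20]
STORE_FAST k → k=20. Stack: []
LOAD_FAST_LOAD_FAST k,a → push 20,20. Stack: [20, 20]
COMPARE_OP bool(<) → 20 vs 20 = False. Stack: [False]
POP_JUMP_IF_FALSE → pop False; jump. Stack: []
LOAD_FAST a → push 20. Stack: [20]
LOAD_CONST → push 9. Stack: [20, 9]
BINARY_OP ^ → 20 ^ 9 = 29. Stack: [29]
STORE_FAST n → n=29. Stack: []
LOAD_FAST n → push 29. Stack: [29]
RETURN_VALUE → return 29.

29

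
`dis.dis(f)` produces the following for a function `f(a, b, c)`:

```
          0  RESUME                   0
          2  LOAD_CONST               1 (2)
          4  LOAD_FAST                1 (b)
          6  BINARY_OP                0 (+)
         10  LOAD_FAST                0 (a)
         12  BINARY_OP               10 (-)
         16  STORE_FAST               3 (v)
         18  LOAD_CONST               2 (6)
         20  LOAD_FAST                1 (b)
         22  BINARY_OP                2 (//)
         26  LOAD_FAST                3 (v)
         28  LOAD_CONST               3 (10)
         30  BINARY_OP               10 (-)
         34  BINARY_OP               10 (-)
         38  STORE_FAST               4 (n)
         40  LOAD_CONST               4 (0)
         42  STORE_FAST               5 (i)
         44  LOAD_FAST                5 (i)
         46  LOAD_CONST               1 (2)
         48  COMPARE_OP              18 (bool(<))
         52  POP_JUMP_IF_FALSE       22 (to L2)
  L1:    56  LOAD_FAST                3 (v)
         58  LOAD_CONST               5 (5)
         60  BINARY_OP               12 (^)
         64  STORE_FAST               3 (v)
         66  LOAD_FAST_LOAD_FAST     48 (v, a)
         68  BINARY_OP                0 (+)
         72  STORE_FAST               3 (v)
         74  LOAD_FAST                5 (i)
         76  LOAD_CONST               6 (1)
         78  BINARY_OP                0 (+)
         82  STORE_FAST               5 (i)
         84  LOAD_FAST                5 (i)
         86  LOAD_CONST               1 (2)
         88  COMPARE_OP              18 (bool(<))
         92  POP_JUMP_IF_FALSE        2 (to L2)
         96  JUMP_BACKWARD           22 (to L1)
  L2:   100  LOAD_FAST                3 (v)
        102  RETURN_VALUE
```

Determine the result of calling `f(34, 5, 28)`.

LOAD_CONST → push 2. Stack: [2]
LOAD_FAST b → push 5. Stack: [2, 5]
BINARY_OP + → 2 + 5 = 7. Stack: [7]
LOAD_FAST a → push 34. Stack: [7, 34]
BINARY_OP - → 7 - 34 = -27. Stack: [-27]
STORE_FAST v → v=-27. Stack: []
LOAD_CONST → push 6. Stack: [6]
LOAD_FAST b → push 5. Stack: [6, 5]
BINARY_OP // → 6 // 5 = 1. Stack: [1]
LOAD_FAST v → push -27. Stack: [1, -27]
LOAD_CONST → push 10. Stack: [1, -27, 10]
BINARY_OP - → -27 - 10 = -37. Stack: [1, -37]
BINARY_OP - → 1 - -37 = 38. Stack: [38]
STORE_FAST n → n=38. Stack: []
LOAD_CONST → push 0. Stack: [0]
STORE_FAST i → i=0. Stack: []
LOAD_FAST i → push 0. Stack: [0]
LOAD_CONST → push 2. Stack: [0, 2]
COMPARE_OP bool(<) → 0 vs 2 = True. Stack: [True]
POP_JUMP_IF_FALSE → pop True; no jump. Stack: []
LOAD_FAST v → push -27. Stack: [-27]
LOAD_CONST → push 5. Stack: [-27, 5]
BINARY_OP ^ → -27 ^ 5 = -32. Stack: [-32]
STORE_FAST v → v=-32. Stack: []
LOAD_FAST_LOAD_FAST v,a → push -32,34. Stack: [-32, 34]
BINARY_OP + → -32 + 34 = 2. Stack: [2]
STORE_FAST v → v=2. Stack: []
LOAD_FAST i → push 0. Stack: [0]
LOAD_CONST → push 1. Stack: [0, 1]
BINARY_OP + → 0 + 1 = 1. Stack: [1]
STORE_FAST i → i=1. Stack: []
LOAD_FAST i → push 1. Stack: [1]
LOAD_CONST → push 2. Stack: [1, 2]
COMPARE_OP bool(<) → 1 vs 2 = True. Stack: [True]
POP_JUMP_IF_FALSE → pop True; no jump. Stack: []
LOAD_FAST v → push 2. Stack: [2]
LOAD_CONST → push 5. Stack: [2, 5]
BINARY_OP ^ → 2 ^ 5 = 7. Stack: [7]
STORE_FAST v → v=7. Stack: []
LOAD_FAST_LOAD_FAST v,a → push 7,34. Stack: [7, 34]
BINARY_OP + → 7 + 34 = 41. Stack: [41]
STORE_FAST v → v=41. Stack: []
LOAD_FAST i → push 1. Stack: [1]
LOAD_CONST → push 1. Stack: [1, 1]
BINARY_OP + → 1 + 1 = 2. Stack: [2]
STORE_FAST i → i=2. Stack: []
LOAD_FAST i → push 2. Stack: [2]
LOAD_CONST → push 2. Stack: [2, 2]
COMPARE_OP bool(<) → 2 vs 2 = False. Stack: [False]
POP_JUMP_IF_FALSE → pop False; jump. Stack: []
LOAD_FAST v → push 41. Stack: [41]
RETURN_VALUE → return 41.

41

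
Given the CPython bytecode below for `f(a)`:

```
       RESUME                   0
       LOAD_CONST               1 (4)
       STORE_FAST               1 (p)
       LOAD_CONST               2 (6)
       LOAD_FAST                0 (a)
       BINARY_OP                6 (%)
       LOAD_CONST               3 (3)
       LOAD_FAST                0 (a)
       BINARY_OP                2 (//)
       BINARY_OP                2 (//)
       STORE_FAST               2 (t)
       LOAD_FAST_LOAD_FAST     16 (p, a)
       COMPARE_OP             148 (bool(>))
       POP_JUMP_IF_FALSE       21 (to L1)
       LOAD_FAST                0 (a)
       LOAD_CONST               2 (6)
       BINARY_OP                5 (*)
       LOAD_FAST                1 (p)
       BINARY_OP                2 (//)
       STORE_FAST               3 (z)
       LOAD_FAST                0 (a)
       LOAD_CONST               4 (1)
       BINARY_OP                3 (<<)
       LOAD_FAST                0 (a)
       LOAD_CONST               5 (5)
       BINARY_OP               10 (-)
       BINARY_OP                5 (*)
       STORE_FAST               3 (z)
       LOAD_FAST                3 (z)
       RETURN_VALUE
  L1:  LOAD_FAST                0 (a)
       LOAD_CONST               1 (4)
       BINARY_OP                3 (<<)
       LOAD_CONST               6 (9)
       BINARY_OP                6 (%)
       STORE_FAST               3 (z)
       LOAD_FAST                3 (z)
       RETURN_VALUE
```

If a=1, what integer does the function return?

-8

LOAD_CONST → push 4. Stack: [4]
STORE_FAST p → p=4. Stack: []
LOAD_CONST → push 6. Stack: [6]
LOAD_FAST a → push 1. Stack: [6, 1]
BINARY_OP % → 6 % 1 = 0. Stack: [0]
LOAD_CONST → push 3. Stack: [0, 3]
LOAD_FAST a → push 1. Stack: [0, 3, 1]
BINARY_OP // → 3 // 1 = 3. Stack: [0, 3]
BINARY_OP // → 0 // 3 = 0. Stack: [0]
STORE_FAST t → t=0. Stack: []
LOAD_FAST_LOAD_FAST p,a → push 4,1. Stack: [4, 1]
COMPARE_OP bool(>) → 4 vs 1 = True. Stack: [True]
POP_JUMP_IF_FALSE → pop True; no jump. Stack: []
LOAD_FAST a → push 1. Stack: [1]
LOAD_CONST → push 6. Stack: [1, 6]
BINARY_OP * → 1 * 6 = 6. Stack: [6]
LOAD_FAST p → push 4. Stack: [6, 4]
BINARY_OP // → 6 // 4 = 1. Stack: [1]
STORE_FAST z → z=1. Stack: []
LOAD_FAST a → push 1. Stack: [1]
LOAD_CONST → push 1. Stack: [1, 1]
BINARY_OP << → 1 << 1 = 2. Stack: [2]
LOAD_FAST a → push 1. Stack: [2, 1]
LOAD_CONST → push 5. Stack: [2, 1, 5]
BINARY_OP - → 1 - 5 = -4. Stack: [2, -4]
BINARY_OP * → 2 * -4 = -8. Stack: [-8]
STORE_FAST z → z=-8. Stack: []
LOAD_FAST z → push -8. Stack: [-8]
RETURN_VALUE → return -8.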